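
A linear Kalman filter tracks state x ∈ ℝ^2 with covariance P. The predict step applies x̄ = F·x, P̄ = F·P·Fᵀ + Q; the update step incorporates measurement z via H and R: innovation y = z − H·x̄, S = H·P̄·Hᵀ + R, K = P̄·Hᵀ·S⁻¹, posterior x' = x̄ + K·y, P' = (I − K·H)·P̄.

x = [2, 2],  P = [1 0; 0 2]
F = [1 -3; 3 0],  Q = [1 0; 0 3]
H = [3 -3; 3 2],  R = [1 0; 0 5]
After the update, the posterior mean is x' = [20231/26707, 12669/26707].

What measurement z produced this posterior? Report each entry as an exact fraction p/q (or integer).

x̄ = F·x = [-4, 6]
P̄ = F·P·Fᵀ + Q = [20 3; 3 12]
S = H·P̄·Hᵀ + R = [235 99; 99 269]
K = P̄·Hᵀ·S⁻¹ = [7185/53414 10461/53414; -5265/26707 5214/26707]
x' − x̄ = [127059/26707, -147573/26707] = K·y
y = (KᵀK)⁻¹·Kᵀ·(x' − x̄) = [31, 3]
z = y + H·x̄ = [31, 3] + [-30, 0] = [1, 3]

z = [1, 3]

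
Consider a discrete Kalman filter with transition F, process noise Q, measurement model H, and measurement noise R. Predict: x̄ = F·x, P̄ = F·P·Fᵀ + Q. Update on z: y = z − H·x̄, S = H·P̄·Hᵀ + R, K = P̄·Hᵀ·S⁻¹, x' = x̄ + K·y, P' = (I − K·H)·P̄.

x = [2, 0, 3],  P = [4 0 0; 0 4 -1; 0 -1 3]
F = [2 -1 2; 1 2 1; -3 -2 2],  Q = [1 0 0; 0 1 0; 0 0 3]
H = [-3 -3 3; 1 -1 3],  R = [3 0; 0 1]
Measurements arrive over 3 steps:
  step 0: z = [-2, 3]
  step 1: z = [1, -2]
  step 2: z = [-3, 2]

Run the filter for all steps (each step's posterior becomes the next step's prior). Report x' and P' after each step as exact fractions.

step 0: x̄ = F·x = [10, 5, 0]
step 0: P̄ = F·P·Fᵀ + Q = [37 3 2; 3 20 -24; 2 -24 75]
step 0: y = z − H·x̄ = [43, -2]
step 0: S = H·P̄·Hᵀ + R = [1641 900; 900 883]
step 0: K = P̄·Hᵀ·S⁻¹ = [-45554/213001 56080/213001; -14801/213001 -6383/213001; 10351/213001 49997/213001]
step 0: x' = x̄ + K·y = [59028/213001, 441328/213001, 345099/213001]
step 0: P' = (I − K·H)·P̄ = [444681/213001 -792991/213001 -393864/213001; -792991/213001 1604992/213001 797200/213001; -393864/213001 797200/213001 413687/213001]
step 1: x̄ = F·x = [366926/213001, 1286783/213001, -369542/213001]
step 1: P̄ = F·P·Fᵀ + Q = [2083717/213001 -3056077/213001 -1005835/213001; -3056077/213001 6720445/213001 1405555/213001; -1005835/213001 1405555/213001 1548724/213001]
step 1: y = z − H·x̄ = [6282754/213001, 1602481/213001]
step 1: S = H·P̄·Hᵀ + R = [31610631/213001 17017050/213001; 17017050/213001 14599493/213001]
step 1: K = P̄·Hᵀ·S⁻¹ = [-58812325/269042861 2625883/6562021; -164899/6562021 -2306779/6562021; 19241272/269042861 457454/6562021]
step 1: x' = x̄ + K·y = [-461310121/269042861, 17423898/6562021, 241881760/269042861]
step 1: P' = (I − K·H)·P̄ = [1531517545/269042861 -71243561/6562021 -1448280781/269042861; -71243561/6562021 141581081/6562021 70172621/6562021; -1448280781/269042861 70172621/6562021 1448037952/269042861]
step 2: x̄ = F·x = [-1153236540/269042861, 1209331275/269042861, 438934247/269042861]
step 2: P̄ = F·P·Fᵀ + Q = [6581477082/269042861 -11575386392/269042861 -3232222023/269042861; -11575386392/269042861 23395699920/269042861 5652549696/269042861; -3232222023/269042861 5652549696/269042861 2913153252/269042861]
step 2: y = z − H·x̄ = [-1955647119/269042861, 1583850796/269042861]
step 2: S = H·P̄·Hᵀ + R = [44897247699/269042861 28223783568/269042861; 28223783568/269042861 26306741601/269042861]
step 2: K = P̄·Hᵀ·S⁻¹ = [-41193776671/158800940775 285797258609/476402822325; 8939527864/158800940775 -354987872456/476402822325; 5918808943/52933646925 -19927561997/158800940775]
step 2: x' = x̄ + K·y = [538711729951/476402822325, -143347708309/476402822325, 12695306042/158800940775]
step 2: P' = (I − K·H)·P̄ = [5094608346718/476402822325 -9860946069112/476402822325 -1629973017469/158800940775; -9860946069112/476402822325 19504170326608/476402822325 3223347613696/158800940775; -1629973017469/158800940775 3223347613696/158800940775 537043674352/52933646925]

step 0: x' = [59028/213001, 441328/213001, 345099/213001], P' = [444681/213001 -792991/213001 -393864/213001; -792991/213001 1604992/213001 797200/213001; -393864/213001 797200/213001 413687/213001]
step 1: x' = [-461310121/269042861, 17423898/6562021, 241881760/269042861], P' = [1531517545/269042861 -71243561/6562021 -1448280781/269042861; -71243561/6562021 141581081/6562021 70172621/6562021; -1448280781/269042861 70172621/6562021 1448037952/269042861]
step 2: x' = [538711729951/476402822325, -143347708309/476402822325, 12695306042/158800940775], P' = [5094608346718/476402822325 -9860946069112/476402822325 -1629973017469/158800940775; -9860946069112/476402822325 19504170326608/476402822325 3223347613696/158800940775; -1629973017469/158800940775 3223347613696/158800940775 537043674352/52933646925]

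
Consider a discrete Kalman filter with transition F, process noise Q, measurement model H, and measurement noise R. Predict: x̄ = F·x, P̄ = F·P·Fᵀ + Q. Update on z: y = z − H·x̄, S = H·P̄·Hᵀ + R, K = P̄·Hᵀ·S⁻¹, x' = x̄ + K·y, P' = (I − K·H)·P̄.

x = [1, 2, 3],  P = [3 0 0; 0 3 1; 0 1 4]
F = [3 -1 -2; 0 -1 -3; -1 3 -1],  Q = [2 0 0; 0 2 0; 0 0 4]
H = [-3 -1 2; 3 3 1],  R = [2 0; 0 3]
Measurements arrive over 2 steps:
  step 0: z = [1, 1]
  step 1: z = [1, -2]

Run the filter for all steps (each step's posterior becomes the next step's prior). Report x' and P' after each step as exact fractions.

step 0: x' = [1010601/435133, -1252162/435133, 1100512/435133], P' = [1930163/435133 -2439217/435133 1611123/435133; -2439217/435133 3205533/435133 -2035737/435133; 1611123/435133 -2035737/435133 1528392/435133]
step 1: x' = [-1856998487/13198089433, -7644548086/13198089433, -313669529/13198089433], P' = [11998300776/13198089433 -14170892098/13198089433 8941601145/13198089433; -14170892098/13198089433 40629365821/26396178866 -41784399081/52792357732; 8941601145/13198089433 -41784399081/52792357732 97202348961/105584715464]

step 0: x̄ = F·x = [-5, -11, 2]
step 0: P̄ = F·P·Fᵀ + Q = [52 32 -15; 32 47 -5; -15 -5 32]
step 0: y = z − H·x̄ = [-29, 47]
step 0: S = H·P̄·Hᵀ + R = [1037 -999; -999 1382]
step 0: K = P̄·Hᵀ·S⁻¹ = [-64513/435133 27987/435133; 20322/435133 87737/435133; 129576/435133 84850/435133]
step 0: x' = x̄ + K·y = [1010601/435133, -1252162/435133, 1100512/435133]
step 0: P' = (I − K·H)·P̄ = [1930163/435133 -2439217/435133 1611123/435133; -2439217/435133 3205533/435133 -2035737/435133; 1611123/435133 -2035737/435133 1528392/435133]
step 1: x̄ = F·x = [2082941/435133, -2049374/435133, -5867599/435133]
step 1: P̄ = F·P·Fᵀ + Q = [14719712/435133 -4985256/435133 -28174912/435133; -4985256/435133 5616905/435133 13648625/435133; -28174912/435133 13648625/435133 64120854/435133]
step 1: y = z − H·x̄ = [16369780/435133, 4896632/435133]
step 1: S = H·P̄·Hᵀ + R = [649040903/435133 22455046/435133; 22455046/435133 71563476/435133]
step 1: K = P̄·Hᵀ·S⁻¹ = [-1970403970/13198089433 807942393/13198089433; 1305793843/26396178866 10647030223/52792357732; 15843767151/52792357732 20364793985/105584715464]
step 1: x' = x̄ + K·y = [-1856998487/13198089433, -7644548086/13198089433, -313669529/13198089433]
step 1: P' = (I − K·H)·P̄ = [11998300776/13198089433 -14170892098/13198089433 8941601145/13198089433; -14170892098/13198089433 40629365821/26396178866 -41784399081/52792357732; 8941601145/13198089433 -41784399081/52792357732 97202348961/105584715464]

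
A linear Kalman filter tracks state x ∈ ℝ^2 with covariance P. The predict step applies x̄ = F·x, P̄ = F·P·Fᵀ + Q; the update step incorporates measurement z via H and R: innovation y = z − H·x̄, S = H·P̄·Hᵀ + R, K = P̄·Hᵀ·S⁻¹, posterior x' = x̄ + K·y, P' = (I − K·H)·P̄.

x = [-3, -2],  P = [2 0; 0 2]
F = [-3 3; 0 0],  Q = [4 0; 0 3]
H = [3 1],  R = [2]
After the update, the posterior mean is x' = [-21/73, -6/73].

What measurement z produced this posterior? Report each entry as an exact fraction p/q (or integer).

z = [-1]

x̄ = F·x = [3, 0]
P̄ = F·P·Fᵀ + Q = [40 0; 0 3]
S = H·P̄·Hᵀ + R = [365]
K = P̄·Hᵀ·S⁻¹ = [24/73; 3/365]
x' − x̄ = [-240/73, -6/73] = K·y
y = (KᵀK)⁻¹·Kᵀ·(x' − x̄) = [-10]
z = y + H·x̄ = [-10] + [9] = [-1]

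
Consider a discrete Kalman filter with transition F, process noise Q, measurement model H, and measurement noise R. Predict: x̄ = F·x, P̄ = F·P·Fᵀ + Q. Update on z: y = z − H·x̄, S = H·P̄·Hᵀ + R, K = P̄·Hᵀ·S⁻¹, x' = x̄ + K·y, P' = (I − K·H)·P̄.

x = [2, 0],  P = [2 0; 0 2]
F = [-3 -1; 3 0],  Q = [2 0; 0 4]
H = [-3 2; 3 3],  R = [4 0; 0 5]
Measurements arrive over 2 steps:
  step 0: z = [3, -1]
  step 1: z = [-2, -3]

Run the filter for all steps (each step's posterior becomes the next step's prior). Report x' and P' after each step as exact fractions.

step 0: x' = [-14793/19409, 9015/19409], P' = [4700/19409 -660/19409; -660/19409 6700/19409]
step 1: x' = [5123268/55580227, -57723905/55580227], P' = [13002676/55580227 -1706496/55580227; -1706496/55580227 18793856/55580227]

step 0: x̄ = F·x = [-6, 6]
step 0: P̄ = F·P·Fᵀ + Q = [22 -18; -18 22]
step 0: y = z − H·x̄ = [-27, -1]
step 0: S = H·P̄·Hᵀ + R = [506 -12; -12 77]
step 0: K = P̄·Hᵀ·S⁻¹ = [-3855/19409 2424/19409; 3845/19409 3624/19409]
step 0: x' = x̄ + K·y = [-14793/19409, 9015/19409]
step 0: P' = (I − K·H)·P̄ = [4700/19409 -660/19409; -660/19409 6700/19409]
step 1: x̄ = F·x = [35364/19409, -44379/19409]
step 1: P̄ = F·P·Fᵀ + Q = [83858/19409 -40320/19409; -40320/19409 119936/19409]
step 1: y = z − H·x̄ = [156032/19409, -31182/19409]
step 1: S = H·P̄·Hᵀ + R = [1795942/19409 85854/19409; 85854/19409 1205431/19409]
step 1: K = P̄·Hᵀ·S⁻¹ = [-10605255/55580227 6777708/55580227; 10676800/55580227 10252416/55580227]
step 1: x' = x̄ + K·y = [5123268/55580227, -57723905/55580227]
step 1: P' = (I − K·H)·P̄ = [13002676/55580227 -1706496/55580227; -1706496/55580227 18793856/55580227]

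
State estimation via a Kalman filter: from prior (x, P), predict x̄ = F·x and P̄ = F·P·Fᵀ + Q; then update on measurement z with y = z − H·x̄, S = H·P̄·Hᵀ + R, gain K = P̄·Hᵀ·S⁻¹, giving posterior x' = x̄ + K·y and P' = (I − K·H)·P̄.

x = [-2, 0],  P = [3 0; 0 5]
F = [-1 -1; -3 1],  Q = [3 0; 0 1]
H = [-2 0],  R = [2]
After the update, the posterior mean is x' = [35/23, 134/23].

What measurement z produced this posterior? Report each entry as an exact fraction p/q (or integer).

x̄ = F·x = [2, 6]
P̄ = F·P·Fᵀ + Q = [11 4; 4 33]
S = H·P̄·Hᵀ + R = [46]
K = P̄·Hᵀ·S⁻¹ = [-11/23; -4/23]
x' − x̄ = [-11/23, -4/23] = K·y
y = (KᵀK)⁻¹·Kᵀ·(x' − x̄) = [1]
z = y + H·x̄ = [1] + [-4] = [-3]

z = [-3]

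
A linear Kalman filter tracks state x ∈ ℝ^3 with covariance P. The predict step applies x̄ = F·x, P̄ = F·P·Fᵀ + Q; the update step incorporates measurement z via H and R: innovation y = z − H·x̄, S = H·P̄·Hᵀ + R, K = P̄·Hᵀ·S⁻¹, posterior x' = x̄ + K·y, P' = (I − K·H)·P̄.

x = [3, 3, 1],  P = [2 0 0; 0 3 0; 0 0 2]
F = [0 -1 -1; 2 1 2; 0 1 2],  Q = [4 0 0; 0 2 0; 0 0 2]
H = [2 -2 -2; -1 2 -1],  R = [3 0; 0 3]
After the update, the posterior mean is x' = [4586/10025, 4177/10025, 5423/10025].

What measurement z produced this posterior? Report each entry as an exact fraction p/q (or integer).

z = [-1, -1]

x̄ = F·x = [-4, 11, 5]
P̄ = F·P·Fᵀ + Q = [9 -7 -7; -7 21 11; -7 11 13]
S = H·P̄·Hᵀ + R = [375 -140; -140 79]
K = P̄·Hᵀ·S⁻¹ = [1394/10025 88/2005; -842/10025 666/2005; -2658/10025 -536/2005]
x' − x̄ = [44686/10025, -106098/10025, -44702/10025] = K·y
y = (KᵀK)⁻¹·Kᵀ·(x' − x̄) = [39, -22]
z = y + H·x̄ = [39, -22] + [-40, 21] = [-1, -1]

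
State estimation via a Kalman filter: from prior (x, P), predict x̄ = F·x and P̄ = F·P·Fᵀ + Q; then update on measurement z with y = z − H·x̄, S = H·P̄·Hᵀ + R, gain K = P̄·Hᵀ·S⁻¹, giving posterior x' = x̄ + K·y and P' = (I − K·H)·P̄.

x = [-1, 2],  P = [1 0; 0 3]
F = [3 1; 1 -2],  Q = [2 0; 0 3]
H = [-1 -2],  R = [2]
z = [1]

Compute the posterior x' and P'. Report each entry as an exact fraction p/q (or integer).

x' = [3/17, -25/34]
P' = [222/17 -109/17; -109/17 247/68]

x̄ = F·x = [-1, -5]
P̄ = F·P·Fᵀ + Q = [14 -3; -3 16]
y = z − H·x̄ = [-10]
S = H·P̄·Hᵀ + R = [68]
K = P̄·Hᵀ·S⁻¹ = [-2/17; -29/68]
x' = x̄ + K·y = [3/17, -25/34]
P' = (I − K·H)·P̄ = [222/17 -109/17; -109/17 247/68]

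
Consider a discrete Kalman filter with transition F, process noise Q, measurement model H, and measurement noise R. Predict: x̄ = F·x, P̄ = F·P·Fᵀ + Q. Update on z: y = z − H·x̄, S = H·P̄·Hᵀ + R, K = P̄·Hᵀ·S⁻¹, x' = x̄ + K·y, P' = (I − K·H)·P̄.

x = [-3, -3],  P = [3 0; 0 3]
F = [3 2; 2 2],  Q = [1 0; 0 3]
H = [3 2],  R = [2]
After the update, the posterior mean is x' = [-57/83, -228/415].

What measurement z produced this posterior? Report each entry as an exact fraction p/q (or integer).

x̄ = F·x = [-15, -12]
P̄ = F·P·Fᵀ + Q = [40 30; 30 27]
S = H·P̄·Hᵀ + R = [830]
K = P̄·Hᵀ·S⁻¹ = [18/83; 72/415]
x' − x̄ = [1188/83, 4752/415] = K·y
y = (KᵀK)⁻¹·Kᵀ·(x' − x̄) = [66]
z = y + H·x̄ = [66] + [-69] = [-3]

z = [-3]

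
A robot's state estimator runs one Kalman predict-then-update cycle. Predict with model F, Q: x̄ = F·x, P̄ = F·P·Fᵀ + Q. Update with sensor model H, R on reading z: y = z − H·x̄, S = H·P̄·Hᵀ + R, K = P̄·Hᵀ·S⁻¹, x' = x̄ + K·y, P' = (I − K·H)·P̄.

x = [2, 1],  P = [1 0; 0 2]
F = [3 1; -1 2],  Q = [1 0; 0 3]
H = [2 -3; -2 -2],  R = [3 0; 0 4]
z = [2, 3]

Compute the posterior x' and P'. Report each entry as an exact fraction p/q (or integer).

x̄ = F·x = [7, 0]
P̄ = F·P·Fᵀ + Q = [12 1; 1 12]
y = z − H·x̄ = [-12, 17]
S = H·P̄·Hᵀ + R = [147 26; 26 108]
K = P̄·Hᵀ·S⁻¹ = [92/475 -273/950; -749/3800 -1469/7600]
x' = x̄ + K·y = [-199/950, -6997/7600]
P' = (I − K·H)·P̄ = [219/475 54/475; 54/475 1037/3800]

x' = [-199/950, -6997/7600]
P' = [219/475 54/475; 54/475 1037/3800]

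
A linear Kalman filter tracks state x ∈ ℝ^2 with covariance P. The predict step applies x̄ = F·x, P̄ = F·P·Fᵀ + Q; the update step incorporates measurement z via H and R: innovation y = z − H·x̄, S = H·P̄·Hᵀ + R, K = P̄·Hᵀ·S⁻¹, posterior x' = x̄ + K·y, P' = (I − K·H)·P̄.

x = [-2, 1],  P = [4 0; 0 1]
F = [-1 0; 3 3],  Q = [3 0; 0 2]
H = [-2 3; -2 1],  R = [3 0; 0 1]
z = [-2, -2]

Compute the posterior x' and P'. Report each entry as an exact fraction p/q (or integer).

x̄ = F·x = [2, -3]
P̄ = F·P·Fᵀ + Q = [7 -12; -12 47]
y = z − H·x̄ = [11, 5]
S = H·P̄·Hᵀ + R = [598 265; 265 124]
K = P̄·Hᵀ·S⁻¹ = [230/1309 -766/1309; 235/561 -181/561]
x' = x̄ + K·y = [1318/1309, -1/187]
P' = (I − K·H)·P̄ = [747/1309 104/187; 104/187 443/561]

x' = [1318/1309, -1/187]
P' = [747/1309 104/187; 104/187 443/561]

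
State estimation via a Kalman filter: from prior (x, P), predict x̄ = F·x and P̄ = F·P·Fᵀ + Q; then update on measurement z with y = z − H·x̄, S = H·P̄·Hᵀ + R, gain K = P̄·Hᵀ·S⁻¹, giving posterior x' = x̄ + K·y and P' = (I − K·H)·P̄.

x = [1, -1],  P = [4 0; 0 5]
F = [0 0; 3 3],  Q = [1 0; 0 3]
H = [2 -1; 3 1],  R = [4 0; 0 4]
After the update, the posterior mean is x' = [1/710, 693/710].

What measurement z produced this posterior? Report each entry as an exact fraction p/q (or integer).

z = [-1, 1]

x̄ = F·x = [0, 0]
P̄ = F·P·Fᵀ + Q = [1 0; 0 84]
S = H·P̄·Hᵀ + R = [92 -78; -78 97]
K = P̄·Hᵀ·S⁻¹ = [107/710 54/355; -399/710 147/355]
x' − x̄ = [1/710, 693/710] = K·y
y = (KᵀK)⁻¹·Kᵀ·(x' − x̄) = [-1, 1]
z = y + H·x̄ = [-1, 1] + [0, 0] = [-1, 1]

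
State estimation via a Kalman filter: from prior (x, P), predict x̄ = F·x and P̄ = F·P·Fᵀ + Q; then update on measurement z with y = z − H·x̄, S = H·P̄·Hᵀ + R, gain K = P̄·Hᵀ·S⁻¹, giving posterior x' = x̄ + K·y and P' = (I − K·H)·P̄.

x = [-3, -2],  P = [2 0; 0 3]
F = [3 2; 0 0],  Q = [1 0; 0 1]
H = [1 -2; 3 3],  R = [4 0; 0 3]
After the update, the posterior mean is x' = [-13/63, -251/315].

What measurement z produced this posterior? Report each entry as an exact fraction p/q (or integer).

x̄ = F·x = [-13, 0]
P̄ = F·P·Fᵀ + Q = [31 0; 0 1]
S = H·P̄·Hᵀ + R = [39 87; 87 291]
K = P̄·Hᵀ·S⁻¹ = [31/126 31/126; -281/1260 97/1260]
x' − x̄ = [806/63, -251/315] = K·y
y = (KᵀK)⁻¹·Kᵀ·(x' − x̄) = [16, 36]
z = y + H·x̄ = [16, 36] + [-13, -39] = [3, -3]

z = [3, -3]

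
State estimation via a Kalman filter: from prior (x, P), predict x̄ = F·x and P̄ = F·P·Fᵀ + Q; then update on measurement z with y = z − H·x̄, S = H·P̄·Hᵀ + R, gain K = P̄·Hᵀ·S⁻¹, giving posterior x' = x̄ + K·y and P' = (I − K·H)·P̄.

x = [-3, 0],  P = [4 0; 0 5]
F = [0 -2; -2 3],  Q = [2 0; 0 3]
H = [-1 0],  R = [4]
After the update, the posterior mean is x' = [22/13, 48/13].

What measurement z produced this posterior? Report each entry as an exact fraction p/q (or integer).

z = [-2]

x̄ = F·x = [0, 6]
P̄ = F·P·Fᵀ + Q = [22 -30; -30 64]
S = H·P̄·Hᵀ + R = [26]
K = P̄·Hᵀ·S⁻¹ = [-11/13; 15/13]
x' − x̄ = [22/13, -30/13] = K·y
y = (KᵀK)⁻¹·Kᵀ·(x' − x̄) = [-2]
z = y + H·x̄ = [-2] + [0] = [-2]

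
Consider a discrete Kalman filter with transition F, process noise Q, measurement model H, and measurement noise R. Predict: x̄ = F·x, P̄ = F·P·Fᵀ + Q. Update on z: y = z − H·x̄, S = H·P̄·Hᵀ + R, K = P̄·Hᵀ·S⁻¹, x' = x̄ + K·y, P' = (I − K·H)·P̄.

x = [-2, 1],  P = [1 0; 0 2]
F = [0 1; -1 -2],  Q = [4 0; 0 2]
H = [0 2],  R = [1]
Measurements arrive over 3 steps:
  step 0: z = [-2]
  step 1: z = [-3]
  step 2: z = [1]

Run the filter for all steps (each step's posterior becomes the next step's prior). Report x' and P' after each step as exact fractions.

step 0: x' = [61/45, -44/45], P' = [206/45 -4/45; -4/45 11/45]
step 1: x' = [-1160/1341, -213/149], P' = [5663/1341 -2/149; -2/149 36/149]
step 2: x' = [-48509/39617, 24132/39617], P' = [166856/39617 -630/39617; -630/39617 9569/39617]

step 0: x̄ = F·x = [1, 0]
step 0: P̄ = F·P·Fᵀ + Q = [6 -4; -4 11]
step 0: y = z − H·x̄ = [-2]
step 0: S = H·P̄·Hᵀ + R = [45]
step 0: K = P̄·Hᵀ·S⁻¹ = [-8/45; 22/45]
step 0: x' = x̄ + K·y = [61/45, -44/45]
step 0: P' = (I − K·H)·P̄ = [206/45 -4/45; -4/45 11/45]
step 1: x̄ = F·x = [-44/45, 3/5]
step 1: P̄ = F·P·Fᵀ + Q = [191/45 -2/5; -2/5 36/5]
step 1: y = z − H·x̄ = [-21/5]
step 1: S = H·P̄·Hᵀ + R = [149/5]
step 1: K = P̄·Hᵀ·S⁻¹ = [-4/149; 72/149]
step 1: x' = x̄ + K·y = [-1160/1341, -213/149]
step 1: P' = (I − K·H)·P̄ = [5663/1341 -2/149; -2/149 36/149]
step 2: x̄ = F·x = [-213/149, 4994/1341]
step 2: P̄ = F·P·Fᵀ + Q = [632/149 -70/149; -70/149 9569/1341]
step 2: y = z − H·x̄ = [-8647/1341]
step 2: S = H·P̄·Hᵀ + R = [39617/1341]
step 2: K = P̄·Hᵀ·S⁻¹ = [-1260/39617; 19138/39617]
step 2: x' = x̄ + K·y = [-48509/39617, 24132/39617]
step 2: P' = (I − K·H)·P̄ = [166856/39617 -630/39617; -630/39617 9569/39617]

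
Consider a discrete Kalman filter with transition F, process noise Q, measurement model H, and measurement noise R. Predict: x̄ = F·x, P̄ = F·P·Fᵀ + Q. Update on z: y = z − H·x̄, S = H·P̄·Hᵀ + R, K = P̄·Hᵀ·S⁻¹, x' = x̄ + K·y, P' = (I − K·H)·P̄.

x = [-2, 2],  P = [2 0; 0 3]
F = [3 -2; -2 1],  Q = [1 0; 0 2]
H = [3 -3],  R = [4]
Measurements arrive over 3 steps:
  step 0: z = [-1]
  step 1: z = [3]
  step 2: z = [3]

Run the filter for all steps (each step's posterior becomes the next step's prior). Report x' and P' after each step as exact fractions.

step 0: x̄ = F·x = [-10, 6]
step 0: P̄ = F·P·Fᵀ + Q = [31 -18; -18 13]
step 0: y = z − H·x̄ = [47]
step 0: S = H·P̄·Hᵀ + R = [724]
step 0: K = P̄·Hᵀ·S⁻¹ = [147/724; -93/724]
step 0: x' = x̄ + K·y = [-331/724, -27/724]
step 0: P' = (I − K·H)·P̄ = [835/724 639/724; 639/724 763/724]
step 1: x̄ = F·x = [-939/724, 635/724]
step 1: P̄ = F·P·Fᵀ + Q = [3623/724 -2063/724; -2063/724 2995/724]
step 1: y = z − H·x̄ = [3447/362]
step 1: S = H·P̄·Hᵀ + R = [24898/181]
step 1: K = P̄·Hᵀ·S⁻¹ = [8529/49796; -7587/49796]
step 1: x' = x̄ + K·y = [33261/99592, -57139/99592]
step 1: P' = (I − K·H)·P̄ = [96473/99592 73729/99592; 73729/99592 93961/99592]
step 2: x̄ = F·x = [214061/99592, -123661/99592]
step 2: P̄ = F·P·Fᵀ + Q = [458945/99592 -250657/99592; -250657/99592 384121/99592]
step 2: y = z − H·x̄ = [-357195/49796]
step 2: S = H·P̄·Hᵀ + R = [3124447/24898]
step 2: K = P̄·Hᵀ·S⁻¹ = [1064403/6248894; -952167/6248894]
step 2: x' = x̄ + K·y = [11592209/12497788, -1858099/12497788]
step 2: P' = (I − K·H)·P̄ = [12089147/12497788 9250739/12497788; 9250739/12497788 11789851/12497788]

step 0: x' = [-331/724, -27/724], P' = [835/724 639/724; 639/724 763/724]
step 1: x' = [33261/99592, -57139/99592], P' = [96473/99592 73729/99592; 73729/99592 93961/99592]
step 2: x' = [11592209/12497788, -1858099/12497788], P' = [12089147/12497788 9250739/12497788; 9250739/12497788 11789851/12497788]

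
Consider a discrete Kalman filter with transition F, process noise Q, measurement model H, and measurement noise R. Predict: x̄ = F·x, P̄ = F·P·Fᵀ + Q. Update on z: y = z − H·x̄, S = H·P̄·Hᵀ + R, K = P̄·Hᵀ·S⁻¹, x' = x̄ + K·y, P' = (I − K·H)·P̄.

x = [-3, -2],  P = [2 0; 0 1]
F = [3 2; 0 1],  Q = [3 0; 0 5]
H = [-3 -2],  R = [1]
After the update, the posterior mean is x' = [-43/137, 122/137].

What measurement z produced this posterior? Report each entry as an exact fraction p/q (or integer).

z = [-1]

x̄ = F·x = [-13, -2]
P̄ = F·P·Fᵀ + Q = [25 2; 2 6]
S = H·P̄·Hᵀ + R = [274]
K = P̄·Hᵀ·S⁻¹ = [-79/274; -9/137]
x' − x̄ = [1738/137, 396/137] = K·y
y = (KᵀK)⁻¹·Kᵀ·(x' − x̄) = [-44]
z = y + H·x̄ = [-44] + [43] = [-1]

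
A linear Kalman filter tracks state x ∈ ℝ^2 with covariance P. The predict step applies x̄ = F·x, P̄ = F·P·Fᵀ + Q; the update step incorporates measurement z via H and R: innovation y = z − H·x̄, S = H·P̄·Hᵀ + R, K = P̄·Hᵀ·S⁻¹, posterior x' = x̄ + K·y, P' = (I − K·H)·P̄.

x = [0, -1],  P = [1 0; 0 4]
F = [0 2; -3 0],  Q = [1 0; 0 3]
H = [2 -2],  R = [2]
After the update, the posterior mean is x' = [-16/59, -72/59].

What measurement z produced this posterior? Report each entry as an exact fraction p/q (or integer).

x̄ = F·x = [-2, 0]
P̄ = F·P·Fᵀ + Q = [17 0; 0 12]
S = H·P̄·Hᵀ + R = [118]
K = P̄·Hᵀ·S⁻¹ = [17/59; -12/59]
x' − x̄ = [102/59, -72/59] = K·y
y = (KᵀK)⁻¹·Kᵀ·(x' − x̄) = [6]
z = y + H·x̄ = [6] + [-4] = [2]

z = [2]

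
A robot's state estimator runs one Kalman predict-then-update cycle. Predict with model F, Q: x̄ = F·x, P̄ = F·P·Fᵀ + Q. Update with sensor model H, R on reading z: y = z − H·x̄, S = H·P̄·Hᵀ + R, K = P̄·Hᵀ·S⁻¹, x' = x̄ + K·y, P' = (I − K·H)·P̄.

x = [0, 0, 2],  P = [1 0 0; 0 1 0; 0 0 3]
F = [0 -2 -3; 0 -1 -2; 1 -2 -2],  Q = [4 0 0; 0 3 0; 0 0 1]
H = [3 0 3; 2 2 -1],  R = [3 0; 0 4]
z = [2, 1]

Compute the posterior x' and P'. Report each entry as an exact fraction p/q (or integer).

x̄ = F·x = [-6, -4, -4]
P̄ = F·P·Fᵀ + Q = [35 20 22; 20 16 14; 22 14 18]
y = z − H·x̄ = [32, 17]
S = H·P̄·Hᵀ + R = [876 426; 426 242]
K = P̄·Hᵀ·S⁻¹ = [649/5086 707/5086; -2/2543 613/2543; 503/2543 -318/2543]
x' = x̄ + K·y = [2271/5086, 185/2543, 518/2543]
P' = (I − K·H)·P̄ = [4815/5086 -2742/2543 -2083/2543; -2742/2543 5338/2543 2740/2543; -2083/2543 2740/2543 2586/2543]

x' = [2271/5086, 185/2543, 518/2543]
P' = [4815/5086 -2742/2543 -2083/2543; -2742/2543 5338/2543 2740/2543; -2083/2543 2740/2543 2586/2543]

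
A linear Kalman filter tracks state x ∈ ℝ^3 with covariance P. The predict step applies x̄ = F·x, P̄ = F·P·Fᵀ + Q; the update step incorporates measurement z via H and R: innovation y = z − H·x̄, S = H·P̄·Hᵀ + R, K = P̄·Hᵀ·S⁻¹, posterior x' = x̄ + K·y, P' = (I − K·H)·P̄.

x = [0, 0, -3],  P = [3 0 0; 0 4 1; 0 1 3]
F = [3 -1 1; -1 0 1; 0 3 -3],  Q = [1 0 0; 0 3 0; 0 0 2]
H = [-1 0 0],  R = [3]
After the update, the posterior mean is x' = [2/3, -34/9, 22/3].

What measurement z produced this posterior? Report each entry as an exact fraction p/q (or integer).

x̄ = F·x = [-3, -3, 9]
P̄ = F·P·Fᵀ + Q = [33 -7 -15; -7 9 -6; -15 -6 47]
S = H·P̄·Hᵀ + R = [36]
K = P̄·Hᵀ·S⁻¹ = [-11/12; 7/36; 5/12]
x' − x̄ = [11/3, -7/9, -5/3] = K·y
y = (KᵀK)⁻¹·Kᵀ·(x' − x̄) = [-4]
z = y + H·x̄ = [-4] + [3] = [-1]

z = [-1]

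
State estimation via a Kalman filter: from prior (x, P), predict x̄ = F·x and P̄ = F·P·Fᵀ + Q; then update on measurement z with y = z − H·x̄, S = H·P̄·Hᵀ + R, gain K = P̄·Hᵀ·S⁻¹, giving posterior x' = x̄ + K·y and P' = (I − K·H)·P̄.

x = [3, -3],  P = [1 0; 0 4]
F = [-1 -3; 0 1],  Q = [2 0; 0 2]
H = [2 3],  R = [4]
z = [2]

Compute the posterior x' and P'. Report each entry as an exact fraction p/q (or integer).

x' = [27/5, -102/35]
P' = [69/5 -42/5; -42/5 192/35]

x̄ = F·x = [6, -3]
P̄ = F·P·Fᵀ + Q = [39 -12; -12 6]
y = z − H·x̄ = [-1]
S = H·P̄·Hᵀ + R = [70]
K = P̄·Hᵀ·S⁻¹ = [3/5; -3/35]
x' = x̄ + K·y = [27/5, -102/35]
P' = (I − K·H)·P̄ = [69/5 -42/5; -42/5 192/35]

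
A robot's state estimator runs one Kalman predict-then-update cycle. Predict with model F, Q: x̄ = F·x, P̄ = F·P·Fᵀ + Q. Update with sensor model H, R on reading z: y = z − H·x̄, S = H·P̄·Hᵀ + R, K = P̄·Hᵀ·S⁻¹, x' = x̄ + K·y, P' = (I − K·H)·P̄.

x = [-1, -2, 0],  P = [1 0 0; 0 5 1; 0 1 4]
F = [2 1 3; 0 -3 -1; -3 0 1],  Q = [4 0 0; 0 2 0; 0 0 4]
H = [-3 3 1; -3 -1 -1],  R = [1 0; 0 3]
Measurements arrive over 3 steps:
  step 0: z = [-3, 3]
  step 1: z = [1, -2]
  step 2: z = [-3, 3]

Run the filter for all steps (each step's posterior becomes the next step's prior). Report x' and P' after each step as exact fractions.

step 0: x' = [-236768/297575, -733578/297575, 611313/297575], P' = [163277/297575 375717/297575 -663807/297575; 375717/297575 1079507/297575 -2041397/297575; -663807/297575 -2041397/297575 4140587/297575]
step 1: x' = [23834850611/38234286901, 50613790977/38234286901, -36003069691/38234286901], P' = [8882653848/38234286901 12542875080/38234286901 -15233745384/38234286901; 12542875080/38234286901 33457640866/38234286901 -56334433420/38234286901; -15233745384/38234286901 -56334433420/38234286901 129233111794/38234286901]
step 2: x' = [-544013863959718/1310363662871231, -1564719481690884/1310363662871231, -986119586272116/1310363662871231], P' = [303835230781600/1310363662871231 430157127662892/1310363662871231 -525380364525186/1310363662871231; 430157127662892/1310363662871231 1145351077670018/1310363662871231 -1925378745178562/1310363662871231; -525380364525186/1310363662871231 -1925378745178562/1310363662871231 4399059722059226/1310363662871231]

step 0: x̄ = F·x = [-4, 6, 3]
step 0: P̄ = F·P·Fᵀ + Q = [55 -37 7; -37 57 -7; 7 -7 17]
step 0: y = z − H·x̄ = [-36, 0]
step 0: S = H·P̄·Hᵀ + R = [1608 557; 557 378]
step 0: K = P̄·Hᵀ·S⁻¹ = [-26487/297575 -67247/297575; 69973/297575 -55087/297575; 7817/297575 -35923/297575]
step 0: x' = x̄ + K·y = [-236768/297575, -733578/297575, 611313/297575]
step 0: P' = (I − K·H)·P̄ = [163277/297575 375717/297575 -663807/297575; 375717/297575 1079507/297575 -2041397/297575; -663807/297575 -2041397/297575 4140587/297575]
step 1: x̄ = F·x = [25073/11903, 1589421/297575, 1321617/297575]
step 1: P̄ = F·P·Fᵀ + Q = [859080/11903 153080/11903 516808/11903; 153080/11903 2202918/297575 3373636/297575; 516808/11903 3373636/297575 10783222/297575]
step 1: y = z − H·x̄ = [-782366/59515, 4196363/297575]
step 1: S = H·P̄·Hᵀ + R = [3921387/11903 27888896/59515; 27888896/59515 314402337/297575]
step 1: K = P̄·Hᵀ·S⁻¹ = [-4253081688/38234286901 -7985697080/38234286901; 6409863938/38234286901 -4917277562/38234286901; 5931047686/38234286901 -9065814074/38234286901]
step 1: x' = x̄ + K·y = [23834850611/38234286901, 50613790977/38234286901, -36003069691/38234286901]
step 1: P' = (I − K·H)·P̄ = [8882653848/38234286901 12542875080/38234286901 -15233745384/38234286901; 12542875080/38234286901 33457640866/38234286901 -56334433420/38234286901; -15233745384/38234286901 -56334433420/38234286901 129233111794/38234286901]
step 2: x̄ = F·x = [-9725716874/38234286901, -115838303240/38234286901, -107507621524/38234286901]
step 2: P̄ = F·P·Fᵀ + Q = [914383365200/38234286901 30482316508/38234286901 347076571322/38234286901; 30482316508/38234286901 168813852870/38234286901 106954828034/38234286901; 347076571322/38234286901 106954828034/38234286901 453516616334/38234286901]
step 2: y = z − H·x̄ = [311142519919/38234286901, -137820214683/38234286901]
step 2: S = H·P̄·Hᵀ + R = [8251113708993/38234286901 6658778900672/38234286901; 6658778900672/38234286901 11445746599755/38234286901]
step 2: K = P̄·Hᵀ·S⁻¹ = [-146414673881310/1310363662871231 -272094151827502/1310363662871231; 220203104842816/1310363662871231 -170147905160044/1310363662871231; 199064580099098/1310363662871231 -299179961101702/1310363662871231]
step 2: x' = x̄ + K·y = [-544013863959718/1310363662871231, -1564719481690884/1310363662871231, -986119586272116/1310363662871231]
step 2: P' = (I − K·H)·P̄ = [303835230781600/1310363662871231 430157127662892/1310363662871231 -525380364525186/1310363662871231; 430157127662892/1310363662871231 1145351077670018/1310363662871231 -1925378745178562/1310363662871231; -525380364525186/1310363662871231 -1925378745178562/1310363662871231 4399059722059226/1310363662871231]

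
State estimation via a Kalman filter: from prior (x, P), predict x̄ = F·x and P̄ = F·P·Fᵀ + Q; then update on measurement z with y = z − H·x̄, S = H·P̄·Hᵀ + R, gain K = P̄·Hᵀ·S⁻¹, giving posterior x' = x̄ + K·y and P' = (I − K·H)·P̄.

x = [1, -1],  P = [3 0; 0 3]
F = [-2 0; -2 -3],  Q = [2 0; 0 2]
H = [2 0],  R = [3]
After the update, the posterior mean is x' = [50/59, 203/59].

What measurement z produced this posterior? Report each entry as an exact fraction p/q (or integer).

z = [2]

x̄ = F·x = [-2, 1]
P̄ = F·P·Fᵀ + Q = [14 12; 12 41]
S = H·P̄·Hᵀ + R = [59]
K = P̄·Hᵀ·S⁻¹ = [28/59; 24/59]
x' − x̄ = [168/59, 144/59] = K·y
y = (KᵀK)⁻¹·Kᵀ·(x' − x̄) = [6]
z = y + H·x̄ = [6] + [-4] = [2]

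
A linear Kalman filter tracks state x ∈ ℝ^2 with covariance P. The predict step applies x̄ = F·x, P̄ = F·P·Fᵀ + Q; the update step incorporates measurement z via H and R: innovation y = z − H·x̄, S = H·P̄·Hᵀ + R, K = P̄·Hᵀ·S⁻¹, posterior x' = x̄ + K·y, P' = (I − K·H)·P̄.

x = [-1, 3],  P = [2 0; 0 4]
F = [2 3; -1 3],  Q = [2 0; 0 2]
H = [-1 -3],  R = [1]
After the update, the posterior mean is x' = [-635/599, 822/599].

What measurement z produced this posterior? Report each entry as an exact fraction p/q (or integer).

z = [-3]

x̄ = F·x = [7, 10]
P̄ = F·P·Fᵀ + Q = [46 32; 32 40]
S = H·P̄·Hᵀ + R = [599]
K = P̄·Hᵀ·S⁻¹ = [-142/599; -152/599]
x' − x̄ = [-4828/599, -5168/599] = K·y
y = (KᵀK)⁻¹·Kᵀ·(x' − x̄) = [34]
z = y + H·x̄ = [34] + [-37] = [-3]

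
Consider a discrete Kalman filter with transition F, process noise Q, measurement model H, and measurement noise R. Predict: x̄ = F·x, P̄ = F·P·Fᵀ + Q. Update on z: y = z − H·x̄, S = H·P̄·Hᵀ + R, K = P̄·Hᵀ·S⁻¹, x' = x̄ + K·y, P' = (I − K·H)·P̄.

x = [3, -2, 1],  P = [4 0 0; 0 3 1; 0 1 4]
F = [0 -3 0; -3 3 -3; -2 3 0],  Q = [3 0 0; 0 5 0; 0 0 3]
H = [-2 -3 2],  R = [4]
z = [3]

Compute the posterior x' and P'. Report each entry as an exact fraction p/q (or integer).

x̄ = F·x = [6, -18, -12]
P̄ = F·P·Fᵀ + Q = [30 -18 -27; -18 86 42; -27 42 46]
y = z − H·x̄ = [-15]
S = H·P̄·Hᵀ + R = [578]
K = P̄·Hᵀ·S⁻¹ = [-30/289; -69/289; 10/289]
x' = x̄ + K·y = [2184/289, -4167/289, -3618/289]
P' = (I − K·H)·P̄ = [6870/289 -9342/289 -7203/289; -9342/289 15332/289 13518/289; -7203/289 13518/289 13094/289]

x' = [2184/289, -4167/289, -3618/289]
P' = [6870/289 -9342/289 -7203/289; -9342/289 15332/289 13518/289; -7203/289 13518/289 13094/289]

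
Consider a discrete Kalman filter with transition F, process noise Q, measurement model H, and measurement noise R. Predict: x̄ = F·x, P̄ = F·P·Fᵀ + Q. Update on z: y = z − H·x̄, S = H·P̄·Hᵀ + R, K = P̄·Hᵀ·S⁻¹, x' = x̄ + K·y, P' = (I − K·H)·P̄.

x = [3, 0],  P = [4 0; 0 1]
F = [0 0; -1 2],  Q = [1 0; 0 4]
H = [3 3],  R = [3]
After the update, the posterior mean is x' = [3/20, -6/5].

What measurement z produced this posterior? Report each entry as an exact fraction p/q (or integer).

z = [-3]

x̄ = F·x = [0, -3]
P̄ = F·P·Fᵀ + Q = [1 0; 0 12]
S = H·P̄·Hᵀ + R = [120]
K = P̄·Hᵀ·S⁻¹ = [1/40; 3/10]
x' − x̄ = [3/20, 9/5] = K·y
y = (KᵀK)⁻¹·Kᵀ·(x' − x̄) = [6]
z = y + H·x̄ = [6] + [-9] = [-3]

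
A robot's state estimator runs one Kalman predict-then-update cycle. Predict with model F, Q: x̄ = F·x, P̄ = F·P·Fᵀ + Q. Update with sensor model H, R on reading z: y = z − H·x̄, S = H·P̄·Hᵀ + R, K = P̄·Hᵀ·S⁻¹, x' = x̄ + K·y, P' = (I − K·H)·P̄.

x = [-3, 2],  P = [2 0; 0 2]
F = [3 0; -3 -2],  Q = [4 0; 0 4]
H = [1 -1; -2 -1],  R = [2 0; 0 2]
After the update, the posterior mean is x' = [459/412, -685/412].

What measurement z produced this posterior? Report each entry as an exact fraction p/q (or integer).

z = [3, -1]

x̄ = F·x = [-9, 5]
P̄ = F·P·Fᵀ + Q = [22 -18; -18 30]
S = H·P̄·Hᵀ + R = [90 -32; -32 48]
K = P̄·Hᵀ·S⁻¹ = [34/103 -265/824; -66/103 -249/824]
x' − x̄ = [4167/412, -2745/412] = K·y
y = (KᵀK)⁻¹·Kᵀ·(x' − x̄) = [17, -14]
z = y + H·x̄ = [17, -14] + [-14, 13] = [3, -1]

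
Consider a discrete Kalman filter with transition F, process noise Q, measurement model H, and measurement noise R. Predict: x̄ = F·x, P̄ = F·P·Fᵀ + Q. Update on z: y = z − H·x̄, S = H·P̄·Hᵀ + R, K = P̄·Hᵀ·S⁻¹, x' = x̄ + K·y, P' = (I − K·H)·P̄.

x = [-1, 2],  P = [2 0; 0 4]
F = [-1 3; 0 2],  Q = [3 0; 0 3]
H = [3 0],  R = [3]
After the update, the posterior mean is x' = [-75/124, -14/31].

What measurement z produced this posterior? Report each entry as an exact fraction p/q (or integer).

x̄ = F·x = [7, 4]
P̄ = F·P·Fᵀ + Q = [41 24; 24 19]
S = H·P̄·Hᵀ + R = [372]
K = P̄·Hᵀ·S⁻¹ = [41/124; 6/31]
x' − x̄ = [-943/124, -138/31] = K·y
y = (KᵀK)⁻¹·Kᵀ·(x' − x̄) = [-23]
z = y + H·x̄ = [-23] + [21] = [-2]

z = [-2]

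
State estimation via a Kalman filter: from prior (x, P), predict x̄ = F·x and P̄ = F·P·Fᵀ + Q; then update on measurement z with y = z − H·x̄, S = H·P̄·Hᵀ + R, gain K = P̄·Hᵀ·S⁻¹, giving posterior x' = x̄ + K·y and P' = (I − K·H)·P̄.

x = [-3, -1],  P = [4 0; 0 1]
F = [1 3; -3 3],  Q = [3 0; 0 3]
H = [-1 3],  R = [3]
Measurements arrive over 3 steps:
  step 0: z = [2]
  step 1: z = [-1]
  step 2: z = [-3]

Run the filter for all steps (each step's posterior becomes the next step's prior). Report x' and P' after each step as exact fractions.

step 0: x' = [-2264/469, -60/67], P' = [6879/469 324/67; 324/67 129/67]
step 1: x' = [5659/2061, 10757/17175], P' = [20624/2061 2131/687; 2131/687 7376/5725]
step 2: x' = [28503/255043, -3289005/3315559], P' = [26843136/2805473 8336061/2805473; 8336061/2805473 45577968/36471149]

step 0: x̄ = F·x = [-6, 6]
step 0: P̄ = F·P·Fᵀ + Q = [16 -3; -3 48]
step 0: y = z − H·x̄ = [-22]
step 0: S = H·P̄·Hᵀ + R = [469]
step 0: K = P̄·Hᵀ·S⁻¹ = [-25/469; 21/67]
step 0: x' = x̄ + K·y = [-2264/469, -60/67]
step 0: P' = (I − K·H)·P̄ = [6879/469 324/67; 324/67 129/67]
step 1: x̄ = F·x = [-3524/469, 5532/469]
step 1: P̄ = F·P·Fᵀ + Q = [30021/469 -26118/469; -26118/469 30621/469]
step 1: y = z − H·x̄ = [-20589/469]
step 1: S = H·P̄·Hᵀ + R = [463725/469]
step 1: K = P̄·Hᵀ·S⁻¹ = [-1445/6183; 13109/51525]
step 1: x' = x̄ + K·y = [5659/2061, 10757/17175]
step 1: P' = (I − K·H)·P̄ = [20624/2061 2131/687; 2131/687 7376/5725]
step 2: x̄ = F·x = [238288/51525, -109204/17175]
step 2: P̄ = F·P·Fᵀ + Q = [2226581/51525 -636098/17175; -636098/17175 279509/5725]
step 2: y = z − H·x̄ = [1066549/51525]
step 2: S = H·P̄·Hᵀ + R = [36471149/51525]
step 2: K = P̄·Hᵀ·S⁻¹ = [-611651/2805473; 9455037/36471149]
step 2: x' = x̄ + K·y = [28503/255043, -3289005/3315559]
step 2: P' = (I − K·H)·P̄ = [26843136/2805473 8336061/2805473; 8336061/2805473 45577968/36471149]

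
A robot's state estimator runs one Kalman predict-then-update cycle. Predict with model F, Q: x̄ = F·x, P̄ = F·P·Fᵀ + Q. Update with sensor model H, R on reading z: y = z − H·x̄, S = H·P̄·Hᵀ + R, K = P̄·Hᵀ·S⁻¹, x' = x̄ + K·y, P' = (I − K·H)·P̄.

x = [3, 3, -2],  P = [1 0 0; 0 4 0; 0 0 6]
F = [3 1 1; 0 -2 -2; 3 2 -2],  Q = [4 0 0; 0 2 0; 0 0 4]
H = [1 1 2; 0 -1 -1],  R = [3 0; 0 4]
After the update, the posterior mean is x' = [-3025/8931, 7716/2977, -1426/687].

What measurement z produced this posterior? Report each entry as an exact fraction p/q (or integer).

x̄ = F·x = [10, -2, 19]
P̄ = F·P·Fᵀ + Q = [23 -20 5; -20 42 8; 5 8 53]
S = H·P̄·Hᵀ + R = [292 -157; -157 115]
K = P̄·Hᵀ·S⁻¹ = [3850/8931 6421/8931; -1160/2977 -2878/2977; 316/687 67/687]
x' − x̄ = [-92335/8931, 13670/2977, -14479/687] = K·y
y = (KᵀK)⁻¹·Kᵀ·(x' − x̄) = [-49, 15]
z = y + H·x̄ = [-49, 15] + [46, -17] = [-3, -2]

z = [-3, -2]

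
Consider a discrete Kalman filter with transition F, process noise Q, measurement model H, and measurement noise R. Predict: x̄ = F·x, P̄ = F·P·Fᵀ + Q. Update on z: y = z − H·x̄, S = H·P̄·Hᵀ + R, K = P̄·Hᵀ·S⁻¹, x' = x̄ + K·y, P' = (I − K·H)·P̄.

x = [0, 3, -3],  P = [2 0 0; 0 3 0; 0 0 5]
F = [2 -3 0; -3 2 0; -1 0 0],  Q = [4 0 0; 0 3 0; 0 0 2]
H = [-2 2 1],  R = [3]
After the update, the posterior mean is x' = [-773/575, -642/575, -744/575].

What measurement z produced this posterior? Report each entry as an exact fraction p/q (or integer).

z = [-1]

x̄ = F·x = [-9, 6, 0]
P̄ = F·P·Fᵀ + Q = [39 -30 -4; -30 33 6; -4 6 4]
S = H·P̄·Hᵀ + R = [575]
K = P̄·Hᵀ·S⁻¹ = [-142/575; 132/575; 24/575]
x' − x̄ = [4402/575, -4092/575, -744/575] = K·y
y = (KᵀK)⁻¹·Kᵀ·(x' − x̄) = [-31]
z = y + H·x̄ = [-31] + [30] = [-1]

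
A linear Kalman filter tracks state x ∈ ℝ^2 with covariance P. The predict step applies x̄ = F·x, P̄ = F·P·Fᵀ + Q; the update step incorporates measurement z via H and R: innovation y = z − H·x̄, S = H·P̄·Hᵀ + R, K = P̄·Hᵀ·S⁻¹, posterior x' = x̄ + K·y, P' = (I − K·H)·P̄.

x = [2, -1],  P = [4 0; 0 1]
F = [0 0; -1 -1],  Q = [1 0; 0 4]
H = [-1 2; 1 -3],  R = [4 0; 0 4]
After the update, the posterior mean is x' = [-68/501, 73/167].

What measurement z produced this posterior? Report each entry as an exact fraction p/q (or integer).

z = [2, -1]

x̄ = F·x = [0, -1]
P̄ = F·P·Fᵀ + Q = [1 0; 0 9]
S = H·P̄·Hᵀ + R = [41 -55; -55 86]
K = P̄·Hᵀ·S⁻¹ = [-31/501 -14/501; 21/167 -39/167]
x' − x̄ = [-68/501, 240/167] = K·y
y = (KᵀK)⁻¹·Kᵀ·(x' − x̄) = [4, -4]
z = y + H·x̄ = [4, -4] + [-2, 3] = [2, -1]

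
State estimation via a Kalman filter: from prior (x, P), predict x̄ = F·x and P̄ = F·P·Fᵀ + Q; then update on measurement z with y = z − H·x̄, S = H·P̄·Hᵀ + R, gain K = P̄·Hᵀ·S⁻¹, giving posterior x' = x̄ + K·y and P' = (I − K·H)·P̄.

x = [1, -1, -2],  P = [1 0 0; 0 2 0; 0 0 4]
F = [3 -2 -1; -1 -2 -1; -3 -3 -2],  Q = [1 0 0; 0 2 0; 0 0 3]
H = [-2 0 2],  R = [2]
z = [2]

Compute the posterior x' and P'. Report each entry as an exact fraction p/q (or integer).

x' = [563/93, 391/93, 652/93]
P' = [1804/93 1145/93 1793/93; 1145/93 1003/93 1159/93; 1793/93 1159/93 1828/93]

x̄ = F·x = [7, 3, 4]
P̄ = F·P·Fᵀ + Q = [22 9 11; 9 15 23; 11 23 46]
y = z − H·x̄ = [8]
S = H·P̄·Hᵀ + R = [186]
K = P̄·Hᵀ·S⁻¹ = [-11/93; 14/93; 35/93]
x' = x̄ + K·y = [563/93, 391/93, 652/93]
P' = (I − K·H)·P̄ = [1804/93 1145/93 1793/93; 1145/93 1003/93 1159/93; 1793/93 1159/93 1828/93]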